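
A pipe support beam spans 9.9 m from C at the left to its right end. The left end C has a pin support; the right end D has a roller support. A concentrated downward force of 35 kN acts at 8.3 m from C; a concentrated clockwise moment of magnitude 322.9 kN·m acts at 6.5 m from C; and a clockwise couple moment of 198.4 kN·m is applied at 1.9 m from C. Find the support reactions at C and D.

Taking moments about C: D_y·9.9 − 35·8.3 − 322.9 − 198.4 = 0 → D_y = 811.8/9.9 = 82.00 kN.
ΣF_y = 0: C_y + 82 − 35 = 0 → C_y = -47.00 kN.
ΣF_x = 0: no horizontal applied forces, so C_x = 0.

C_x = 0, C_y = -47.00 kN, D_y = 82.00 kN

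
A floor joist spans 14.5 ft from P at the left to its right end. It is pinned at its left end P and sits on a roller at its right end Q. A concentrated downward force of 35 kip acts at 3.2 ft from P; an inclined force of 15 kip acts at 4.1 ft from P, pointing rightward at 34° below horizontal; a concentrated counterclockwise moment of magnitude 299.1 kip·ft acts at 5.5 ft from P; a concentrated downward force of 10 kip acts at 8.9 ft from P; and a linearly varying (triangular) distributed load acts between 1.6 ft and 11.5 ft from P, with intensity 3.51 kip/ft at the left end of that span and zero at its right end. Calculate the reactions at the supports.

Resultant of the triangular load: ½ × 3.51 × 9.9 = 17.3745 kip, acting at 4.9 ft from P (one-third of the span from the peak).
ΣM about P: Q_y·14.5 − 35·3.2 − 15·sin34°·4.1 + 299.1 − 10·8.9 − (½·3.51·9.9)·4.9 = 0 → Q_y = 21.4254/14.5 = 1.47761 ≈ 1.478 kip.
ΣF_y = 0: P_y + 1.47761 − 35 − 15·sin34° − 10 − ½·3.51·9.9 = 0 → P_y = 69.28 kip.
ΣF_x = 0: P_x + 15·cos34° = 0 → P_x = -12.44 kip.

P_x = -12.44 kip, P_y = 69.28 kip, Q_y = 1.478 kip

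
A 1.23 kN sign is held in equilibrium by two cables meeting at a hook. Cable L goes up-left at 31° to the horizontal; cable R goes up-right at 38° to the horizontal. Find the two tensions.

T_L = 1.038 kN, T_R = 1.129 kN

ΣF_x = 0: −T_L·cos31° + T_R·cos38° = 0 → T_R = 1.08776·T_L.
ΣF_y = 0: T_L·sin31° + T_R·sin38° = 1.23.
Substitute: T_L·(0.515038 + 1.08776·0.615661) = 1.23 → T_L = 1.03821 ≈ 1.038 kN.
Then T_R = 1.08776 × 1.03821 = 1.129 kN.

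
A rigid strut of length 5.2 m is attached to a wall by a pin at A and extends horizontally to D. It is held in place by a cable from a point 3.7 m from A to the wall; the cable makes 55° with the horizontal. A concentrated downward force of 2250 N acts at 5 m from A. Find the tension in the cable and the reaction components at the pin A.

ΣM about A: T·sin55°·3.7 − 2250·5 = 0 → T = 11250/(3.7·0.819152) = 3711.81 ≈ 3712 N.
ΣF_x = 0: A_x − T·cos55° = 0 → A_x = 3711.81 × 0.573576 = 2129 N.
ΣF_y = 0: A_y + T·sin55° − 2250 = 0 → A_y = 2250 − 3711.81 × 0.819152 = -790.5 N.

T = 3712 N, A_x = 2129 N, A_y = -790.5 N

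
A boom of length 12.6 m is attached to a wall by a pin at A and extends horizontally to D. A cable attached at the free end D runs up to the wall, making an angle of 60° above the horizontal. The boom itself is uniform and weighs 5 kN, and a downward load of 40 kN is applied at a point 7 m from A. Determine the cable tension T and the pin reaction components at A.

T = 28.55 kN, A_x = 14.27 kN, A_y = 20.28 kN

ΣM about A: T·sin60°·12.6 − 5·6.3 − 40·7 = 0 → T = 311.5/(12.6·0.866025) = 28.5468 ≈ 28.55 kN.
ΣF_x = 0: A_x − T·cos60° = 0 → A_x = 28.5468 × 0.5 = 14.27 kN.
ΣF_y = 0: A_y + T·sin60° − 5 − 40 = 0 → A_y = 45 − 28.5468 × 0.866025 = 20.28 kN.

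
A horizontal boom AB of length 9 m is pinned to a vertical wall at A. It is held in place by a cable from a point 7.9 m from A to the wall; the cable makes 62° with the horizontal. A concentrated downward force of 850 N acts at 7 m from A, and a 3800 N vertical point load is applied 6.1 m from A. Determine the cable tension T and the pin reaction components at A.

ΣM about A: T·sin62°·7.9 − 850·7 − 3800·6.1 = 0 → T = 29130/(7.9·0.882948) = 4176.17 ≈ 4176 N.
ΣF_x = 0: A_x − T·cos62° = 0 → A_x = 4176.17 × 0.469472 = 1961 N.
ΣF_y = 0: A_y + T·sin62° − 850 − 3800 = 0 → A_y = 4650 − 4176.17 × 0.882948 = 962.7 N.

T = 4176 N, A_x = 1961 N, A_y = 962.7 N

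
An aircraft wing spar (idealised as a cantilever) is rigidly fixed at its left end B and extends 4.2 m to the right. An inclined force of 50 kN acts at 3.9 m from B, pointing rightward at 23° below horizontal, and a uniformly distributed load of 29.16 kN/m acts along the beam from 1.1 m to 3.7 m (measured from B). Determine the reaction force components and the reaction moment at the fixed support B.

Resultant of the distributed load: 29.16 × 2.6 = 75.816 kN at 2.4 m from B.
ΣF_x = 0: B_x + 50·cos23° = 0 → B_x = -46.03 kN.
ΣF_y = 0: B_y − 50·sin23° − 29.16·2.6 = 0 → B_y = 95.35 kN.
ΣM about B: M_B − 50·sin23°·3.9 − (29.16·2.6)·2.4 = 0 → M_B = 258.2 kN·m.

B_x = -46.03 kN, B_y = 95.35 kN, M_B = 258.2 kN·m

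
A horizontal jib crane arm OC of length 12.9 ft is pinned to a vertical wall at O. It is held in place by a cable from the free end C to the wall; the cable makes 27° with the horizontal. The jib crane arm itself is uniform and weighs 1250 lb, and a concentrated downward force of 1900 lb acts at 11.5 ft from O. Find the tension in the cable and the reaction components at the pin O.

T = 5108 lb, O_x = 4551 lb, O_y = 831.2 lb

ΣM about O: T·sin27°·12.9 − 1250·6.45 − 1900·11.5 = 0 → T = 29912.5/(12.9·0.45399) = 5107.6 ≈ 5108 lb.
ΣF_x = 0: O_x − T·cos27° = 0 → O_x = 5107.6 × 0.891007 = 4551 lb.
ΣF_y = 0: O_y + T·sin27° − 1250 − 1900 = 0 → O_y = 3150 − 5107.6 × 0.45399 = 831.2 lb.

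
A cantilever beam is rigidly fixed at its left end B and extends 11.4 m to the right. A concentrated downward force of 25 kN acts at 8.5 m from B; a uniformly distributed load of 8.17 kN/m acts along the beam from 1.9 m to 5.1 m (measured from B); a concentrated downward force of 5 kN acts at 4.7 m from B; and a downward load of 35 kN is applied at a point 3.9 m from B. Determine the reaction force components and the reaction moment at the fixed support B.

B_x = 0, B_y = 91.14 kN, M_B = 464.0 kN·m

Resultant of the distributed load: 8.17 × 3.2 = 26.144 kN at 3.5 m from B.
ΣF_x = 0: B_x = 0.
ΣF_y = 0: B_y − 25 − 8.17·3.2 − 5 − 35 = 0 → B_y = 91.14 kN.
ΣM about B: M_B − 25·8.5 − (8.17·3.2)·3.5 − 5·4.7 − 35·3.9 = 0 → M_B = 464.0 kN·m.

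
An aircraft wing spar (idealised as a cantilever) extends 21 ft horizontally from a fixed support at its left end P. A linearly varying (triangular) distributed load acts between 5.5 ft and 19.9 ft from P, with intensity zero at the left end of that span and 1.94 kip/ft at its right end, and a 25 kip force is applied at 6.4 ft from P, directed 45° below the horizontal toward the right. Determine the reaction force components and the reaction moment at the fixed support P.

Resultant of the triangular load: ½ × 1.94 × 14.4 = 13.968 kip, acting at 15.1 ft from P (one-third of the span from the peak).
ΣF_x = 0: P_x + 25·cos45° = 0 → P_x = -17.68 kip.
ΣF_y = 0: P_y − ½·1.94·14.4 − 25·sin45° = 0 → P_y = 31.65 kip.
ΣM about P: M_P − (½·1.94·14.4)·15.1 − 25·sin45°·6.4 = 0 → M_P = 324.1 kip·ft.

P_x = -17.68 kip, P_y = 31.65 kip, M_P = 324.1 kip·ft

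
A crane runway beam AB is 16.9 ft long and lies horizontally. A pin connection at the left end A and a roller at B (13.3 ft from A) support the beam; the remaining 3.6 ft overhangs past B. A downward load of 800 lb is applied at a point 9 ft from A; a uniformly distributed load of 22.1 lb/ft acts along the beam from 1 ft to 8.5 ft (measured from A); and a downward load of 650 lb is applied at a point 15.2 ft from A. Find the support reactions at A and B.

A_x = 0, A_y = 272.3 lb, B_y = 1343 lb

Resultant of the distributed load: 22.1 × 7.5 = 165.75 lb at 4.75 ft from A.
Moments about A: B_y·13.3 − 800·9 − (22.1·7.5)·4.75 − 650·15.2 = 0 → B_y = 17867.3125/13.3 = 1343.41 ≈ 1343 lb.
ΣF_y = 0: A_y + 1343.41 − 800 − 22.1·7.5 − 650 = 0 → A_y = 272.3 lb.
ΣF_x = 0: no horizontal applied forces, so A_x = 0.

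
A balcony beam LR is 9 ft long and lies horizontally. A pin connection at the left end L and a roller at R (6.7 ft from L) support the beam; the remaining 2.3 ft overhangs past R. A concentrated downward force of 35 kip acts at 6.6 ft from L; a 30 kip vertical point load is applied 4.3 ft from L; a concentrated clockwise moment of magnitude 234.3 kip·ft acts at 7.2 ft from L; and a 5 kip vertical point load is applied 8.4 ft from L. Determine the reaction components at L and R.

L_x = 0, L_y = -24.97 kip, R_y = 94.97 kip

Taking moments about L: R_y·6.7 − 35·6.6 − 30·4.3 − 234.3 − 5·8.4 = 0 → R_y = 636.3/6.7 = 94.9701 ≈ 94.97 kip.
ΣF_y = 0: L_y + 94.9701 − 35 − 30 − 5 = 0 → L_y = -24.97 kip.
ΣF_x = 0: no horizontal applied forces, so L_x = 0.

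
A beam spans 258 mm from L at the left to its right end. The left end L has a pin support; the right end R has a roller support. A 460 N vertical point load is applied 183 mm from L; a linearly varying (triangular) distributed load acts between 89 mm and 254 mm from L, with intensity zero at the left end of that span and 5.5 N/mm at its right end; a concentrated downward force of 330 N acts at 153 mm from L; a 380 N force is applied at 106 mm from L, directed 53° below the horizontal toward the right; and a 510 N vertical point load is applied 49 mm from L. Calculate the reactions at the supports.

L_x = -228.7 N, L_y = 963.7 N, R_y = 1094 N

Resultant of the triangular load: ½ × 5.5 × 165 = 453.75 N, acting at 199 mm from L (one-third of the span from the peak).
Moments about L: R_y·258 − 460·183 − (½·5.5·165)·199 − 330·153 − 380·sin53°·106 − 510·49 = 0 → R_y = 282125/258 = 1093.51 ≈ 1094 N.
ΣF_y = 0: L_y + 1093.51 − 460 − ½·5.5·165 − 330 − 380·sin53° − 510 = 0 → L_y = 963.7 N.
ΣF_x = 0: L_x + 380·cos53° = 0 → L_x = -228.7 N.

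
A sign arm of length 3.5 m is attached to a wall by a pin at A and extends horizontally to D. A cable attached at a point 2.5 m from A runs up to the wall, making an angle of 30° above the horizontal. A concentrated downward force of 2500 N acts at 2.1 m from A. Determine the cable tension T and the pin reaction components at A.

T = 4200 N, A_x = 3637 N, A_y = 400.0 N

ΣM about A: T·sin30°·2.5 − 2500·2.1 = 0 → T = 5250/(2.5·0.5) = 4200 N.
ΣF_x = 0: A_x − T·cos30° = 0 → A_x = 4200 × 0.866025 = 3637 N.
ΣF_y = 0: A_y + T·sin30° − 2500 = 0 → A_y = 2500 − 4200 × 0.5 = 400.0 N.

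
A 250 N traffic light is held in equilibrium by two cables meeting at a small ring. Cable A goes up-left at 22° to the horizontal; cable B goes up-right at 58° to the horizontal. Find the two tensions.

ΣF_x = 0: −T_A·cos22° + T_B·cos58° = 0 → T_B = 1.74967·T_A.
ΣF_y = 0: T_A·sin22° + T_B·sin58° = 250.
Substitute: T_A·(0.374607 + 1.74967·0.848048) = 250 → T_A = 134.524 ≈ 134.5 N.
Then T_B = 1.74967 × 134.524 = 235.4 N.

T_A = 134.5 N, T_B = 235.4 N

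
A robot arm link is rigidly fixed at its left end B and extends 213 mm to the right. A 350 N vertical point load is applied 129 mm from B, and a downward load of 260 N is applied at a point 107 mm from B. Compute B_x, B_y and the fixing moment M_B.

ΣF_x = 0: B_x = 0.
ΣF_y = 0: B_y − 350 − 260 = 0 → B_y = 610.0 N.
ΣM about B: M_B − 350·129 − 260·107 = 0 → M_B = 72970 N·mm.

B_x = 0, B_y = 610.0 N, M_B = 72970 N·mm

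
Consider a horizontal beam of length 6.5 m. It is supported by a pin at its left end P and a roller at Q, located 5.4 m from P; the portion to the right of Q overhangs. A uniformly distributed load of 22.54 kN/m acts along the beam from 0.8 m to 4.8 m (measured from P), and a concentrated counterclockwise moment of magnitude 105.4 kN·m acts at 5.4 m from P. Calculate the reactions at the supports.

Resultant of the distributed load: 22.54 × 4 = 90.16 kN at 2.8 m from P.
ΣM about P: Q_y·5.4 − (22.54·4)·2.8 + 105.4 = 0 → Q_y = 147.048/5.4 = 27.2311 ≈ 27.23 kN.
ΣF_y = 0: P_y + 27.2311 − 22.54·4 = 0 → P_y = 62.93 kN.
ΣF_x = 0: no horizontal applied forces, so P_x = 0.

P_x = 0, P_y = 62.93 kN, Q_y = 27.23 kN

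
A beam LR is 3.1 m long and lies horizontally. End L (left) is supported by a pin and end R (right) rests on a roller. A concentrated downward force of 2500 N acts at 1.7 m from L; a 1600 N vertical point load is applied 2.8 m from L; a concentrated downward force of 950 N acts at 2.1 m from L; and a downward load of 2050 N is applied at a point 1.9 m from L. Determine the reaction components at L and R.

L_x = 0, L_y = 2384 N, R_y = 4716 N

Moments about L: R_y·3.1 − 2500·1.7 − 1600·2.8 − 950·2.1 − 2050·1.9 = 0 → R_y = 14620/3.1 = 4716.13 ≈ 4716 N.
ΣF_y = 0: L_y + 4716.13 − 2500 − 1600 − 950 − 2050 = 0 → L_y = 2384 N.
ΣF_x = 0: no horizontal applied forces, so L_x = 0.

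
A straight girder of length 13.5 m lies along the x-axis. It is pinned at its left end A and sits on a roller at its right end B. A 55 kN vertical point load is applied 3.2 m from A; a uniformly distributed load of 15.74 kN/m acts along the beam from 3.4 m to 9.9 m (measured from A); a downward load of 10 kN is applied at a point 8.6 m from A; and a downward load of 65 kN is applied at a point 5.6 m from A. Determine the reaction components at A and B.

Resultant of the distributed load: 15.74 × 6.5 = 102.31 kN at 6.65 m from A.
Taking moments about A: B_y·13.5 − 55·3.2 − (15.74·6.5)·6.65 − 10·8.6 − 65·5.6 = 0 → B_y = 1306.3615/13.5 = 96.7675 ≈ 96.77 kN.
ΣF_y = 0: A_y + 96.7675 − 55 − 15.74·6.5 − 10 − 65 = 0 → A_y = 135.5 kN.
ΣF_x = 0: no horizontal applied forces, so A_x = 0.

A_x = 0, A_y = 135.5 kN, B_y = 96.77 kN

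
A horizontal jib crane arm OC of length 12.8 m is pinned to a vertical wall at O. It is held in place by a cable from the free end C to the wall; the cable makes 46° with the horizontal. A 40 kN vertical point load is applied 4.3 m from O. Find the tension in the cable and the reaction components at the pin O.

T = 18.68 kN, O_x = 12.98 kN, O_y = 26.56 kN

ΣM about O: T·sin46°·12.8 − 40·4.3 = 0 → T = 172/(12.8·0.71934) = 18.6803 ≈ 18.68 kN.
ΣF_x = 0: O_x − T·cos46° = 0 → O_x = 18.6803 × 0.694658 = 12.98 kN.
ΣF_y = 0: O_y + T·sin46° − 40 = 0 → O_y = 40 − 18.6803 × 0.71934 = 26.56 kN.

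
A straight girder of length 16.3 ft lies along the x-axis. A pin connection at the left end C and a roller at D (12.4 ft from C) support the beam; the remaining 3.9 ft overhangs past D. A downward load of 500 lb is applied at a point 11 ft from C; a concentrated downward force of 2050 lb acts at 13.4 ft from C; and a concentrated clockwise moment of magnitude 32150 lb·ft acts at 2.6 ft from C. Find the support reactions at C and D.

Moments about C: D_y·12.4 − 500·11 − 2050·13.4 − 32150 = 0 → D_y = 65120/12.4 = 5251.61 ≈ 5252 lb.
ΣF_y = 0: C_y + 5251.61 − 500 − 2050 = 0 → C_y = -2702 lb.
ΣF_x = 0: no horizontal applied forces, so C_x = 0.

C_x = 0, C_y = -2702 lb, D_y = 5252 lb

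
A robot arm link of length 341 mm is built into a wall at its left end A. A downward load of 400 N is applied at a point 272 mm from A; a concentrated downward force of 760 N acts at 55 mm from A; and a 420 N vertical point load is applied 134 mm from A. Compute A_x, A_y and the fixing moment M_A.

ΣF_x = 0: A_x = 0.
ΣF_y = 0: A_y − 400 − 760 − 420 = 0 → A_y = 1580 N.
ΣM about A: M_A − 400·272 − 760·55 − 420·134 = 0 → M_A = 206900 N·mm.

A_x = 0, A_y = 1580 N, M_A = 206900 N·mm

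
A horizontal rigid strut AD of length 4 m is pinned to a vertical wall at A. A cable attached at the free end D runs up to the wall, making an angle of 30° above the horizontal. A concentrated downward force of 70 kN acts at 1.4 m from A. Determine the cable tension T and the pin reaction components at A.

ΣM about A: T·sin30°·4 − 70·1.4 = 0 → T = 98/(4·0.5) = 49.00 kN.
ΣF_x = 0: A_x − T·cos30° = 0 → A_x = 49 × 0.866025 = 42.44 kN.
ΣF_y = 0: A_y + T·sin30° − 70 = 0 → A_y = 70 − 49 × 0.5 = 45.50 kN.

T = 49.00 kN, A_x = 42.44 kN, A_y = 45.50 kN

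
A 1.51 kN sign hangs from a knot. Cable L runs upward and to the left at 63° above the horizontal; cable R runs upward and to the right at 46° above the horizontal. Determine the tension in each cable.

ΣF_x = 0: −T_L·cos63° + T_R·cos46° = 0 → T_R = 0.653545·T_L.
ΣF_y = 0: T_L·sin63° + T_R·sin46° = 1.51.
Substitute: T_L·(0.891007 + 0.653545·0.71934) = 1.51 → T_L = 1.10937 ≈ 1.109 kN.
Then T_R = 0.653545 × 1.10937 = 0.7250 kN.

T_L = 1.109 kN, T_R = 0.7250 kN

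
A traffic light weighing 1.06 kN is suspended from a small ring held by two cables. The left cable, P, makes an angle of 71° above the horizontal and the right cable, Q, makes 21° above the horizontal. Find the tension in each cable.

T_P = 0.9902 kN, T_Q = 0.3453 kN

ΣF_x = 0: −T_P·cos71° + T_Q·cos21° = 0 → T_Q = 0.348731·T_P.
ΣF_y = 0: T_P·sin71° + T_Q·sin21° = 1.06.
Substitute: T_P·(0.945519 + 0.348731·0.358368) = 1.06 → T_P = 0.990198 ≈ 0.9902 kN.
Then T_Q = 0.348731 × 0.990198 = 0.3453 kN.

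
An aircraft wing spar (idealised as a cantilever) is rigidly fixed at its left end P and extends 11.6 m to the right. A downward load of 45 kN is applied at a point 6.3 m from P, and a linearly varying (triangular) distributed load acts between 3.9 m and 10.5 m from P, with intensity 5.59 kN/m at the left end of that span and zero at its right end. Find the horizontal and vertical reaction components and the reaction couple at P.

Resultant of the triangular load: ½ × 5.59 × 6.6 = 18.447 kN, acting at 6.1 m from P (one-third of the span from the peak).
ΣF_x = 0: P_x = 0.
ΣF_y = 0: P_y − 45 − ½·5.59·6.6 = 0 → P_y = 63.45 kN.
ΣM about P: M_P − 45·6.3 − (½·5.59·6.6)·6.1 = 0 → M_P = 396.0 kN·m.

P_x = 0, P_y = 63.45 kN, M_P = 396.0 kN·m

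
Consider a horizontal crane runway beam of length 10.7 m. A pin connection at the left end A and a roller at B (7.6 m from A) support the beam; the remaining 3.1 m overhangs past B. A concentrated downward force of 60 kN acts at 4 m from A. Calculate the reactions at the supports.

Moments about A: B_y·7.6 − 60·4 = 0 → B_y = 240/7.6 = 31.5789 ≈ 31.58 kN.
ΣF_y = 0: A_y + 31.5789 − 60 = 0 → A_y = 28.42 kN.
ΣF_x = 0: no horizontal applied forces, so A_x = 0.

A_x = 0, A_y = 28.42 kN, B_y = 31.58 kN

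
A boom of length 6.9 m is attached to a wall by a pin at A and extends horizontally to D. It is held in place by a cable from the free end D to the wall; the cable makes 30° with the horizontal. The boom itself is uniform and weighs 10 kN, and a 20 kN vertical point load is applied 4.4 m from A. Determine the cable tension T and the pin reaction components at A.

T = 35.51 kN, A_x = 30.75 kN, A_y = 12.25 kN

ΣM about A: T·sin30°·6.9 − 10·3.45 − 20·4.4 = 0 → T = 122.5/(6.9·0.5) = 35.5072 ≈ 35.51 kN.
ΣF_x = 0: A_x − T·cos30° = 0 → A_x = 35.5072 × 0.866025 = 30.75 kN.
ΣF_y = 0: A_y + T·sin30° − 10 − 20 = 0 → A_y = 30 − 35.5072 × 0.5 = 12.25 kN.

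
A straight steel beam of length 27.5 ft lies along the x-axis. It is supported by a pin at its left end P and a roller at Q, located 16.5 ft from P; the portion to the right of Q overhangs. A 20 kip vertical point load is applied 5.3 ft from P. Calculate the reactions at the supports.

P_x = 0, P_y = 13.58 kip, Q_y = 6.424 kip

Taking moments about P: Q_y·16.5 − 20·5.3 = 0 → Q_y = 106/16.5 = 6.42424 ≈ 6.424 kip.
ΣF_y = 0: P_y + 6.42424 − 20 = 0 → P_y = 13.58 kip.
ΣF_x = 0: no horizontal applied forces, so P_x = 0.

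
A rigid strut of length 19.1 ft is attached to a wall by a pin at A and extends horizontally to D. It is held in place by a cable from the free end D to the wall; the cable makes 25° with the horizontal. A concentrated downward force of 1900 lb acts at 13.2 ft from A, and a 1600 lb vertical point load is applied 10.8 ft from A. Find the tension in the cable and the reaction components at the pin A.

T = 5248 lb, A_x = 4756 lb, A_y = 1282 lb

ΣM about A: T·sin25°·19.1 − 1900·13.2 − 1600·10.8 = 0 → T = 42360/(19.1·0.422618) = 5247.77 ≈ 5248 lb.
ΣF_x = 0: A_x − T·cos25° = 0 → A_x = 5247.77 × 0.906308 = 4756 lb.
ΣF_y = 0: A_y + T·sin25° − 1900 − 1600 = 0 → A_y = 3500 − 5247.77 × 0.422618 = 1282 lb.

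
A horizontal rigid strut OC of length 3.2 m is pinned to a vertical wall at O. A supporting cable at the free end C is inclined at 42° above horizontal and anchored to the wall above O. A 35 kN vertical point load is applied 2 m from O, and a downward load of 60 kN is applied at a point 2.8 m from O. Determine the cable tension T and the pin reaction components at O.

ΣM about O: T·sin42°·3.2 − 35·2 − 60·2.8 = 0 → T = 238/(3.2·0.669131) = 111.152 ≈ 111.2 kN.
ΣF_x = 0: O_x − T·cos42° = 0 → O_x = 111.152 × 0.743145 = 82.60 kN.
ΣF_y = 0: O_y + T·sin42° − 35 − 60 = 0 → O_y = 95 − 111.152 × 0.669131 = 20.62 kN.

T = 111.2 kN, O_x = 82.60 kN, O_y = 20.62 kN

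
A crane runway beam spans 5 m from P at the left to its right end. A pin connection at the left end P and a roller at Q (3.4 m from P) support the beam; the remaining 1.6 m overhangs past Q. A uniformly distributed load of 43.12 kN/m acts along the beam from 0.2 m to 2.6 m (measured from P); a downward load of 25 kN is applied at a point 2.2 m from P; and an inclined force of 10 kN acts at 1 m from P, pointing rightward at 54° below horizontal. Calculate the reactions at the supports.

Resultant of the distributed load: 43.12 × 2.4 = 103.488 kN at 1.4 m from P.
Taking moments about P: Q_y·3.4 − (43.12·2.4)·1.4 − 25·2.2 − 10·sin54°·1 = 0 → Q_y = 207.973/3.4 = 61.1685 ≈ 61.17 kN.
ΣF_y = 0: P_y + 61.1685 − 43.12·2.4 − 25 − 10·sin54° = 0 → P_y = 75.41 kN.
ΣF_x = 0: P_x + 10·cos54° = 0 → P_x = -5.878 kN.

P_x = -5.878 kN, P_y = 75.41 kN, Q_y = 61.17 kN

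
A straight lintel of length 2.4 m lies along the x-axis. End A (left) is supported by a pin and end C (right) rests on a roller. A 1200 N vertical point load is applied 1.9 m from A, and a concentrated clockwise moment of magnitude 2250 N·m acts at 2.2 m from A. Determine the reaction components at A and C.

A_x = 0, A_y = -687.5 N, C_y = 1888 N

ΣM about A: C_y·2.4 − 1200·1.9 − 2250 = 0 → C_y = 4530/2.4 = 1887.5 ≈ 1888 N.
ΣF_y = 0: A_y + 1887.5 − 1200 = 0 → A_y = -687.5 N.
ΣF_x = 0: no horizontal applied forces, so A_x = 0.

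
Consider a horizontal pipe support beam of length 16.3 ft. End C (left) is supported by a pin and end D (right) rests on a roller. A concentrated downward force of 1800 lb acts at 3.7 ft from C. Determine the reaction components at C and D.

Moments about C: D_y·16.3 − 1800·3.7 = 0 → D_y = 6660/16.3 = 408.589 ≈ 408.6 lb.
ΣF_y = 0: C_y + 408.589 − 1800 = 0 → C_y = 1391 lb.
ΣF_x = 0: no horizontal applied forces, so C_x = 0.

C_x = 0, C_y = 1391 lb, D_y = 408.6 lb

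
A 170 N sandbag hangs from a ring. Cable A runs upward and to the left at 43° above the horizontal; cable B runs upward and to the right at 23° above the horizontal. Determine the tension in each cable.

T_A = 171.3 N, T_B = 136.1 N

ΣF_x = 0: −T_A·cos43° + T_B·cos23° = 0 → T_B = 0.794514·T_A.
ΣF_y = 0: T_A·sin43° + T_B·sin23° = 170.
Substitute: T_A·(0.681998 + 0.794514·0.390731) = 170 → T_A = 171.295 ≈ 171.3 N.
Then T_B = 0.794514 × 171.295 = 136.1 N.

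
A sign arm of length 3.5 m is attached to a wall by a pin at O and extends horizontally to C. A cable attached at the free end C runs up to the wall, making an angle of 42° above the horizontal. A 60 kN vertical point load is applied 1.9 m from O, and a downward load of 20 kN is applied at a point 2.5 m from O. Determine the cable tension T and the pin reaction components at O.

T = 70.03 kN, O_x = 52.04 kN, O_y = 33.14 kN

ΣM about O: T·sin42°·3.5 − 60·1.9 − 20·2.5 = 0 → T = 164/(3.5·0.669131) = 70.0269 ≈ 70.03 kN.
ΣF_x = 0: O_x − T·cos42° = 0 → O_x = 70.0269 × 0.743145 = 52.04 kN.
ΣF_y = 0: O_y + T·sin42° − 60 − 20 = 0 → O_y = 80 − 70.0269 × 0.669131 = 33.14 kN.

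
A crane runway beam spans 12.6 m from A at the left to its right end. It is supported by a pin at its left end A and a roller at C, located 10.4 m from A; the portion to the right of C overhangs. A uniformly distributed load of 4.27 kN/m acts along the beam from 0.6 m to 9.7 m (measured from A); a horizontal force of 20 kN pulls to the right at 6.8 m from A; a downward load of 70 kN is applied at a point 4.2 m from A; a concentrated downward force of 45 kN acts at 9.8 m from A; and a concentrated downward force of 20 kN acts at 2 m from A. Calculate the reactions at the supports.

Resultant of the distributed load: 4.27 × 9.1 = 38.857 kN at 5.15 m from A.
Moments about A: C_y·10.4 − (4.27·9.1)·5.15 − 70·4.2 − 45·9.8 − 20·2 = 0 → C_y = 975.11355/10.4 = 93.7609 ≈ 93.76 kN.
ΣF_y = 0: A_y + 93.7609 − 4.27·9.1 − 70 − 45 − 20 = 0 → A_y = 80.10 kN.
ΣF_x = 0: A_x + 20 = 0 → A_x = -20.00 kN.

A_x = -20.00 kN, A_y = 80.10 kN, C_y = 93.76 kN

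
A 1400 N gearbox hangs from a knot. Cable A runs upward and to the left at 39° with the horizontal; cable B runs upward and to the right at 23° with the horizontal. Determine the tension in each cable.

T_A = 1460 N, T_B = 1232 N

ΣF_x = 0: −T_A·cos39° + T_B·cos23° = 0 → T_B = 0.844261·T_A.
ΣF_y = 0: T_A·sin39° + T_B·sin23° = 1400.
Substitute: T_A·(0.62932 + 0.844261·0.390731) = 1400 → T_A = 1459.55 ≈ 1460 N.
Then T_B = 0.844261 × 1459.55 = 1232 N.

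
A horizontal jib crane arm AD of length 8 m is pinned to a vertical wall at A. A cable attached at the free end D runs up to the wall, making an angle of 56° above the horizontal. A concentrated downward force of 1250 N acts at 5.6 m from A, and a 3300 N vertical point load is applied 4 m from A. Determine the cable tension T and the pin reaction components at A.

T = 3046 N, A_x = 1703 N, A_y = 2025 N

ΣM about A: T·sin56°·8 − 1250·5.6 − 3300·4 = 0 → T = 20200/(8·0.829038) = 3045.7 ≈ 3046 N.
ΣF_x = 0: A_x − T·cos56° = 0 → A_x = 3045.7 × 0.559193 = 1703 N.
ΣF_y = 0: A_y + T·sin56° − 1250 − 3300 = 0 → A_y = 4550 − 3045.7 × 0.829038 = 2025 N.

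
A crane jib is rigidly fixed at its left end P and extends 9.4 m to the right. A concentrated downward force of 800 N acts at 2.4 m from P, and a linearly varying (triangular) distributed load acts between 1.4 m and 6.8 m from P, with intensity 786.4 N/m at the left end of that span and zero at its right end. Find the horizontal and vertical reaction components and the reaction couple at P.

Resultant of the triangular load: ½ × 786.4 × 5.4 = 2123.28 N, acting at 3.2 m from P (one-third of the span from the peak).
ΣF_x = 0: P_x = 0.
ΣF_y = 0: P_y − 800 − ½·786.4·5.4 = 0 → P_y = 2923 N.
ΣM about P: M_P − 800·2.4 − (½·786.4·5.4)·3.2 = 0 → M_P = 8714 N·m.

P_x = 0, P_y = 2923 N, M_P = 8714 N·m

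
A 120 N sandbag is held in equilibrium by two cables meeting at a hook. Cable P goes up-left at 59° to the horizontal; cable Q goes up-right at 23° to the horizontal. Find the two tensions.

T_P = 111.5 N, T_Q = 62.41 N

ΣF_x = 0: −T_P·cos59° + T_Q·cos23° = 0 → T_Q = 0.559517·T_P.
ΣF_y = 0: T_P·sin59° + T_Q·sin23° = 120.
Substitute: T_P·(0.857167 + 0.559517·0.390731) = 120 → T_P = 111.546 ≈ 111.5 N.
Then T_Q = 0.559517 × 111.546 = 62.41 N.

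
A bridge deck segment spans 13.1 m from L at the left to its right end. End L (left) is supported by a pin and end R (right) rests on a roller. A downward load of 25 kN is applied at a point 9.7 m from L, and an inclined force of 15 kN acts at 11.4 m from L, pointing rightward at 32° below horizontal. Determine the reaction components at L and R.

Taking moments about L: R_y·13.1 − 25·9.7 − 15·sin32°·11.4 = 0 → R_y = 333.116/13.1 = 25.4287 ≈ 25.43 kN.
ΣF_y = 0: L_y + 25.4287 − 25 − 15·sin32° = 0 → L_y = 7.520 kN.
ΣF_x = 0: L_x + 15·cos32° = 0 → L_x = -12.72 kN.

L_x = -12.72 kN, L_y = 7.520 kN, R_y = 25.43 kN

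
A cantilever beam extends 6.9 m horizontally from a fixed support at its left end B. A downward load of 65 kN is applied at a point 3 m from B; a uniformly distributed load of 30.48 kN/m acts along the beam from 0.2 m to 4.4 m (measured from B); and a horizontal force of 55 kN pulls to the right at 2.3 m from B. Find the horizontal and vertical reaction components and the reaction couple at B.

B_x = -55.00 kN, B_y = 193.0 kN, M_B = 489.4 kN·m

Resultant of the distributed load: 30.48 × 4.2 = 128.016 kN at 2.3 m from B.
ΣF_x = 0: B_x + 55 = 0 → B_x = -55.00 kN.
ΣF_y = 0: B_y − 65 − 30.48·4.2 = 0 → B_y = 193.0 kN.
ΣM about B: M_B − 65·3 − (30.48·4.2)·2.3 = 0 → M_B = 489.4 kN·m.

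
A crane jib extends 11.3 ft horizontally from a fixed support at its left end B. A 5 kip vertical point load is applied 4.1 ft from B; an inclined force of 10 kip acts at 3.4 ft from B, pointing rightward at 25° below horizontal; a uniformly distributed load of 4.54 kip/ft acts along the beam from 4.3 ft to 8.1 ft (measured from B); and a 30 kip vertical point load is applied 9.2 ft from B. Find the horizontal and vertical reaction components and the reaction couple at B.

B_x = -9.063 kip, B_y = 56.48 kip, M_B = 417.8 kip·ft

Resultant of the distributed load: 4.54 × 3.8 = 17.252 kip at 6.2 ft from B.
ΣF_x = 0: B_x + 10·cos25° = 0 → B_x = -9.063 kip.
ΣF_y = 0: B_y − 5 − 10·sin25° − 4.54·3.8 − 30 = 0 → B_y = 56.48 kip.
ΣM about B: M_B − 5·4.1 − 10·sin25°·3.4 − (4.54·3.8)·6.2 − 30·9.2 = 0 → M_B = 417.8 kip·ft.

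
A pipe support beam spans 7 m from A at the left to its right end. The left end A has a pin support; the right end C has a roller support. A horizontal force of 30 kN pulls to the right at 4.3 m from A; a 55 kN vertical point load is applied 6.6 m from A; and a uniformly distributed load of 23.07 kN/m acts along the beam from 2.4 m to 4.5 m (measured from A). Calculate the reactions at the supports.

A_x = -30.00 kN, A_y = 27.71 kN, C_y = 75.73 kN

Resultant of the distributed load: 23.07 × 2.1 = 48.447 kN at 3.45 m from A.
ΣM about A: C_y·7 − 55·6.6 − (23.07·2.1)·3.45 = 0 → C_y = 530.14215/7 = 75.7346 ≈ 75.73 kN.
ΣF_y = 0: A_y + 75.7346 − 55 − 23.07·2.1 = 0 → A_y = 27.71 kN.
ΣF_x = 0: A_x + 30 = 0 → A_x = -30.00 kN.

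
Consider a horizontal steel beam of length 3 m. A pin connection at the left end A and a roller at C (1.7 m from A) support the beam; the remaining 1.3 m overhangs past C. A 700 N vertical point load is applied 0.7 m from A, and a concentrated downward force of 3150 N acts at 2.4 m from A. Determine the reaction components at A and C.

A_x = 0, A_y = -885.3 N, C_y = 4735 N

ΣM about A: C_y·1.7 − 700·0.7 − 3150·2.4 = 0 → C_y = 8050/1.7 = 4735.29 ≈ 4735 N.
ΣF_y = 0: A_y + 4735.29 − 700 − 3150 = 0 → A_y = -885.3 N.
ΣF_x = 0: no horizontal applied forces, so A_x = 0.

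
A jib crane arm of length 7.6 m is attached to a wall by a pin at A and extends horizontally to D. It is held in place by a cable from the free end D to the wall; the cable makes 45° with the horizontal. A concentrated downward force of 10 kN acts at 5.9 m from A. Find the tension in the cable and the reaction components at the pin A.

ΣM about A: T·sin45°·7.6 − 10·5.9 = 0 → T = 59/(7.6·0.707107) = 10.9788 ≈ 10.98 kN.
ΣF_x = 0: A_x − T·cos45° = 0 → A_x = 10.9788 × 0.707107 = 7.763 kN.
ΣF_y = 0: A_y + T·sin45° − 10 = 0 → A_y = 10 − 10.9788 × 0.707107 = 2.237 kN.

T = 10.98 kN, A_x = 7.763 kN, A_y = 2.237 kN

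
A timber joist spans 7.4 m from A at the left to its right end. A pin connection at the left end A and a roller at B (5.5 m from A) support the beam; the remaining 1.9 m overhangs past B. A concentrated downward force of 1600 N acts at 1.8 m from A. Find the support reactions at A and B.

A_x = 0, A_y = 1076 N, B_y = 523.6 N

Moments about A: B_y·5.5 − 1600·1.8 = 0 → B_y = 2880/5.5 = 523.636 ≈ 523.6 N.
ΣF_y = 0: A_y + 523.636 − 1600 = 0 → A_y = 1076 N.
ΣF_x = 0: no horizontal applied forces, so A_x = 0.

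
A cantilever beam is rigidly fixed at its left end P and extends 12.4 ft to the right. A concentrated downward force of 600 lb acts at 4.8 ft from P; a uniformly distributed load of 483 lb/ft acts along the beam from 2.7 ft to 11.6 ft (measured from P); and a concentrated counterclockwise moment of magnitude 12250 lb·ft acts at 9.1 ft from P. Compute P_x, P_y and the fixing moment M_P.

P_x = 0, P_y = 4899 lb, M_P = 21370 lb·ft

Resultant of the distributed load: 483 × 8.9 = 4298.7 lb at 7.15 ft from P.
ΣF_x = 0: P_x = 0.
ΣF_y = 0: P_y − 600 − 483·8.9 = 0 → P_y = 4899 lb.
ΣM about P: M_P − 600·4.8 − (483·8.9)·7.15 + 12250 = 0 → M_P = 21370 lb·ft.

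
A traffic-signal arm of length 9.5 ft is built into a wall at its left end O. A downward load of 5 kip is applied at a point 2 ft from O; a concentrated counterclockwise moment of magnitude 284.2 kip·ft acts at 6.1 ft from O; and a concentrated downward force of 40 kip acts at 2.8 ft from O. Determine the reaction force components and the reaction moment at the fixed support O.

ΣF_x = 0: O_x = 0.
ΣF_y = 0: O_y − 5 − 40 = 0 → O_y = 45.00 kip.
ΣM about O: M_O − 5·2 + 284.2 − 40·2.8 = 0 → M_O = -162.2 kip·ft.

O_x = 0, O_y = 45.00 kip, M_O = -162.2 kip·ft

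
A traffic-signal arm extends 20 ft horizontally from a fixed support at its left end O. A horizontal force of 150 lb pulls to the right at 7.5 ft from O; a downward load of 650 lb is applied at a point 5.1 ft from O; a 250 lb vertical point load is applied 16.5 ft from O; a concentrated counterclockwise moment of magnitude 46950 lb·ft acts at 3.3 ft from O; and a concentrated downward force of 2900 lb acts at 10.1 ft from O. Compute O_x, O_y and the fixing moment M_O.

ΣF_x = 0: O_x + 150 = 0 → O_x = -150.0 lb.
ΣF_y = 0: O_y − 650 − 250 − 2900 = 0 → O_y = 3800 lb.
ΣM about O: M_O − 650·5.1 − 250·16.5 + 46950 − 2900·10.1 = 0 → M_O = -10220 lb·ft.

O_x = -150.0 lb, O_y = 3800 lb, M_O = -10220 lb·ft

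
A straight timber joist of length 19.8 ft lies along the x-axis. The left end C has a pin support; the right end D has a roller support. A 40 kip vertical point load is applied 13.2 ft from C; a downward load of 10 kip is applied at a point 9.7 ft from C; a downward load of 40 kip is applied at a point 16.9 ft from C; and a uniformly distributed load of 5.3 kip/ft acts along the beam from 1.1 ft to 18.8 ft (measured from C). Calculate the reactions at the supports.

Resultant of the distributed load: 5.3 × 17.7 = 93.81 kip at 9.95 ft from C.
Taking moments about C: D_y·19.8 − 40·13.2 − 10·9.7 − 40·16.9 − (5.3·17.7)·9.95 = 0 → D_y = 2234.4095/19.8 = 112.849 ≈ 112.8 kip.
ΣF_y = 0: C_y + 112.849 − 40 − 10 − 40 − 5.3·17.7 = 0 → C_y = 70.96 kip.
ΣF_x = 0: no horizontal applied forces, so C_x = 0.

C_x = 0, C_y = 70.96 kip, D_y = 112.8 kip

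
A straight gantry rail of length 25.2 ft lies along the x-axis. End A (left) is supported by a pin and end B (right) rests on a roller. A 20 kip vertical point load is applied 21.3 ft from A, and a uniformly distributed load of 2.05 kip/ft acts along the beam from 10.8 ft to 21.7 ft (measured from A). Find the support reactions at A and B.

A_x = 0, A_y = 11.03 kip, B_y = 31.31 kip

Resultant of the distributed load: 2.05 × 10.9 = 22.345 kip at 16.25 ft from A.
Taking moments about A: B_y·25.2 − 20·21.3 − (2.05·10.9)·16.25 = 0 → B_y = 789.10625/25.2 = 31.3137 ≈ 31.31 kip.
ΣF_y = 0: A_y + 31.3137 − 20 − 2.05·10.9 = 0 → A_y = 11.03 kip.
ΣF_x = 0: no horizontal applied forces, so A_x = 0.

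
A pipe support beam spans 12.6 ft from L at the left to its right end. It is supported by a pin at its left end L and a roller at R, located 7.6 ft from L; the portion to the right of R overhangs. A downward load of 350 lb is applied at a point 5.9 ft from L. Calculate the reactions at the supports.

L_x = 0, L_y = 78.29 lb, R_y = 271.7 lb

Moments about L: R_y·7.6 − 350·5.9 = 0 → R_y = 2065/7.6 = 271.711 ≈ 271.7 lb.
ΣF_y = 0: L_y + 271.711 − 350 = 0 → L_y = 78.29 lb.
ΣF_x = 0: no horizontal applied forces, so L_x = 0.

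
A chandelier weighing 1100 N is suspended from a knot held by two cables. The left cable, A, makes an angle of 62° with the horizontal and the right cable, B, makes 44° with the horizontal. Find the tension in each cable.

T_A = 823.2 N, T_B = 537.2 N

ΣF_x = 0: −T_A·cos62° + T_B·cos44° = 0 → T_B = 0.652642·T_A.
ΣF_y = 0: T_A·sin62° + T_B·sin44° = 1100.
Substitute: T_A·(0.882948 + 0.652642·0.694658) = 1100 → T_A = 823.162 ≈ 823.2 N.
Then T_B = 0.652642 × 823.162 = 537.2 N.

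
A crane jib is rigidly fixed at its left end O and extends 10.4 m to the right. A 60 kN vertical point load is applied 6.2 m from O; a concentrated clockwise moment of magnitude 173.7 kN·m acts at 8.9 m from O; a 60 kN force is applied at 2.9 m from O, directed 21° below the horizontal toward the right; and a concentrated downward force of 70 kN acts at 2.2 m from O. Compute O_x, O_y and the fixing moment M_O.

ΣF_x = 0: O_x + 60·cos21° = 0 → O_x = -56.01 kN.
ΣF_y = 0: O_y − 60 − 60·sin21° − 70 = 0 → O_y = 151.5 kN.
ΣM about O: M_O − 60·6.2 − 173.7 − 60·sin21°·2.9 − 70·2.2 = 0 → M_O = 762.1 kN·m.

O_x = -56.01 kN, O_y = 151.5 kN, M_O = 762.1 kN·m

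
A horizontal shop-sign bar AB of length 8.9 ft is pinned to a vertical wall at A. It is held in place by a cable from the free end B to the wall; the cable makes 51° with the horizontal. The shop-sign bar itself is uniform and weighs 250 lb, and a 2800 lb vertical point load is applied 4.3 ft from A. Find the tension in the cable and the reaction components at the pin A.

T = 1902 lb, A_x = 1197 lb, A_y = 1572 lb

ΣM about A: T·sin51°·8.9 − 250·4.45 − 2800·4.3 = 0 → T = 13152.5/(8.9·0.777146) = 1901.58 ≈ 1902 lb.
ΣF_x = 0: A_x − T·cos51° = 0 → A_x = 1901.58 × 0.62932 = 1197 lb.
ΣF_y = 0: A_y + T·sin51° − 250 − 2800 = 0 → A_y = 3050 − 1901.58 × 0.777146 = 1572 lb.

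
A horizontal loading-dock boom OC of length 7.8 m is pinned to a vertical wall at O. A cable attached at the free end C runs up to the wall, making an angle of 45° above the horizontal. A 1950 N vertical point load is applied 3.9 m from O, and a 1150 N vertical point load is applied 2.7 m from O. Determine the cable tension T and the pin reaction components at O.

ΣM about O: T·sin45°·7.8 − 1950·3.9 − 1150·2.7 = 0 → T = 10710/(7.8·0.707107) = 1941.82 ≈ 1942 N.
ΣF_x = 0: O_x − T·cos45° = 0 → O_x = 1941.82 × 0.707107 = 1373 N.
ΣF_y = 0: O_y + T·sin45° − 1950 − 1150 = 0 → O_y = 3100 − 1941.82 × 0.707107 = 1727 N.

T = 1942 N, O_x = 1373 N, O_y = 1727 N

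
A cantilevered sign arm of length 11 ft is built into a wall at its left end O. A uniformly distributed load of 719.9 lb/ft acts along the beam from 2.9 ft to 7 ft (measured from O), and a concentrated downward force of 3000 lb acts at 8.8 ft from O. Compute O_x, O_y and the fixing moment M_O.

O_x = 0, O_y = 5952 lb, M_O = 41010 lb·ft

Resultant of the distributed load: 719.9 × 4.1 = 2951.59 lb at 4.95 ft from O.
ΣF_x = 0: O_x = 0.
ΣF_y = 0: O_y − 719.9·4.1 − 3000 = 0 → O_y = 5952 lb.
ΣM about O: M_O − (719.9·4.1)·4.95 − 3000·8.8 = 0 → M_O = 41010 lb·ft.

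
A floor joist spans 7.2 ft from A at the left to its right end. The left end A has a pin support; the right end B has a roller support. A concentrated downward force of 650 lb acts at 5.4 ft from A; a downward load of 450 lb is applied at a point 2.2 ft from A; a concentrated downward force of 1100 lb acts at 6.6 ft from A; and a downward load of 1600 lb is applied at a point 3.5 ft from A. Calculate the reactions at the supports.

A_x = 0, A_y = 1389 lb, B_y = 2411 lb

Moments about A: B_y·7.2 − 650·5.4 − 450·2.2 − 1100·6.6 − 1600·3.5 = 0 → B_y = 17360/7.2 = 2411.11 ≈ 2411 lb.
ΣF_y = 0: A_y + 2411.11 − 650 − 450 − 1100 − 1600 = 0 → A_y = 1389 lb.
ΣF_x = 0: no horizontal applied forces, so A_x = 0.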